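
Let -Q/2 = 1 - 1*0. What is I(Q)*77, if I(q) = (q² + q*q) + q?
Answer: 462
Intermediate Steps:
Q = -2 (Q = -2*(1 - 1*0) = -2*(1 + 0) = -2*1 = -2)
I(q) = q + 2*q² (I(q) = (q² + q²) + q = 2*q² + q = q + 2*q²)
I(Q)*77 = -2*(1 + 2*(-2))*77 = -2*(1 - 4)*77 = -2*(-3)*77 = 6*77 = 462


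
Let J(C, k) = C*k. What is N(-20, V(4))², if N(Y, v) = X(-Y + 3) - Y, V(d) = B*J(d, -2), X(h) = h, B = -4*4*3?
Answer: 1849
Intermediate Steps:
B = -48 (B = -16*3 = -48)
V(d) = 96*d (V(d) = -48*d*(-2) = -(-96)*d = 96*d)
N(Y, v) = 3 - 2*Y (N(Y, v) = (-Y + 3) - Y = (3 - Y) - Y = 3 - 2*Y)
N(-20, V(4))² = (3 - 2*(-20))² = (3 + 40)² = 43² = 1849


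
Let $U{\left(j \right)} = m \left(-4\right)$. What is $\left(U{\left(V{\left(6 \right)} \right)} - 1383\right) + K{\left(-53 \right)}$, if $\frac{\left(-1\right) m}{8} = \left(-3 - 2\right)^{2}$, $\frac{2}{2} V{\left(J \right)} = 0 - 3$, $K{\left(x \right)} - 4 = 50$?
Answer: $-529$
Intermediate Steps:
$K{\left(x \right)} = 54$ ($K{\left(x \right)} = 4 + 50 = 54$)
$V{\left(J \right)} = -3$ ($V{\left(J \right)} = 0 - 3 = -3$)
$m = -200$ ($m = - 8 \left(-3 - 2\right)^{2} = - 8 \left(-5\right)^{2} = \left(-8\right) 25 = -200$)
$U{\left(j \right)} = 800$ ($U{\left(j \right)} = \left(-200\right) \left(-4\right) = 800$)
$\left(U{\left(V{\left(6 \right)} \right)} - 1383\right) + K{\left(-53 \right)} = \left(800 - 1383\right) + 54 = -583 + 54 = -529$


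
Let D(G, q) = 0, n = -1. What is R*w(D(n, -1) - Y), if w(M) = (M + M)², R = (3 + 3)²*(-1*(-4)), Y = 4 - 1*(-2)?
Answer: 20736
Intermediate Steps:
Y = 6 (Y = 4 + 2 = 6)
R = 144 (R = 6²*4 = 36*4 = 144)
w(M) = 4*M² (w(M) = (2*M)² = 4*M²)
R*w(D(n, -1) - Y) = 144*(4*(0 - 1*6)²) = 144*(4*(0 - 6)²) = 144*(4*(-6)²) = 144*(4*36) = 144*144 = 20736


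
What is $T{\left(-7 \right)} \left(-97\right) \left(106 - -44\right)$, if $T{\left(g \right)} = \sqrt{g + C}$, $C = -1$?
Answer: $- 29100 i \sqrt{2} \approx - 41154.0 i$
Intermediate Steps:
$T{\left(g \right)} = \sqrt{-1 + g}$ ($T{\left(g \right)} = \sqrt{g - 1} = \sqrt{-1 + g}$)
$T{\left(-7 \right)} \left(-97\right) \left(106 - -44\right) = \sqrt{-1 - 7} \left(-97\right) \left(106 - -44\right) = \sqrt{-8} \left(-97\right) \left(106 + 44\right) = 2 i \sqrt{2} \left(-97\right) 150 = - 194 i \sqrt{2} \cdot 150 = - 29100 i \sqrt{2}$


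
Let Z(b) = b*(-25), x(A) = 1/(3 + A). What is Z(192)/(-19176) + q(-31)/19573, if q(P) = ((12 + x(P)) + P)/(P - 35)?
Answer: 7234606667/28900552296 ≈ 0.25033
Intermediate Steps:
Z(b) = -25*b
q(P) = (12 + P + 1/(3 + P))/(-35 + P) (q(P) = ((12 + 1/(3 + P)) + P)/(P - 35) = (12 + P + 1/(3 + P))/(-35 + P))
Z(192)/(-19176) + q(-31)/19573 = -25*192/(-19176) + ((1 + (3 - 31)*(12 - 31))/((-35 - 31)*(3 - 31)))/19573 = -4800*(-1/19176) + ((1 - 28*(-19))/(-66*(-28)))*(1/19573) = 200/799 - 1/66*(-1/28)*(1 + 532)*(1/19573) = 200/799 - 1/66*(-1/28)*533*(1/19573) = 200/799 + (533/1848)*(1/19573) = 200/799 + 533/36170904 = 7234606667/28900552296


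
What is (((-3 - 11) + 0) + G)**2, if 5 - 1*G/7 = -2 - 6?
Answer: 5929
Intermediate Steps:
G = 91 (G = 35 - 7*(-2 - 6) = 35 - 7*(-8) = 35 + 56 = 91)
(((-3 - 11) + 0) + G)**2 = (((-3 - 11) + 0) + 91)**2 = ((-14 + 0) + 91)**2 = (-14 + 91)**2 = 77**2 = 5929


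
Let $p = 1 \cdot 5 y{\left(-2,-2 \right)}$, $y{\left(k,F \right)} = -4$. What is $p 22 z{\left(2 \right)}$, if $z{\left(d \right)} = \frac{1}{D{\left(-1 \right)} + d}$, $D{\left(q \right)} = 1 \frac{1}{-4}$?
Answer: $- \frac{1760}{7} \approx -251.43$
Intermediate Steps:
$D{\left(q \right)} = - \frac{1}{4}$ ($D{\left(q \right)} = 1 \left(- \frac{1}{4}\right) = - \frac{1}{4}$)
$z{\left(d \right)} = \frac{1}{- \frac{1}{4} + d}$
$p = -20$ ($p = 1 \cdot 5 \left(-4\right) = 5 \left(-4\right) = -20$)
$p 22 z{\left(2 \right)} = \left(-20\right) 22 \frac{4}{-1 + 4 \cdot 2} = - 440 \frac{4}{-1 + 8} = - 440 \cdot \frac{4}{7} = - 440 \cdot 4 \cdot \frac{1}{7} = \left(-440\right) \frac{4}{7} = - \frac{1760}{7}$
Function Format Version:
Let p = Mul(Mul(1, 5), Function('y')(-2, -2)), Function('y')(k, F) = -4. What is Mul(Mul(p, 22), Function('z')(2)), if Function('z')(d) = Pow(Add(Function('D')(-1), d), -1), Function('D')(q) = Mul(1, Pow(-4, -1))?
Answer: Rational(-1760, 7) ≈ -251.43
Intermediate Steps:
Function('D')(q) = Rational(-1, 4) (Function('D')(q) = Mul(1, Rational(-1, 4)) = Rational(-1, 4))
Function('z')(d) = Pow(Add(Rational(-1, 4), d), -1)
p = -20 (p = Mul(Mul(1, 5), -4) = Mul(5, -4) = -20)
Mul(Mul(p, 22), Function('z')(2)) = Mul(Mul(-20, 22), Mul(4, Pow(Add(-1, Mul(4, 2)), -1))) = Mul(-440, Mul(4, Pow(Add(-1, 8), -1))) = Mul(-440, Mul(4, Pow(7, -1))) = Mul(-440, Mul(4, Rational(1, 7))) = Mul(-440, Rational(4, 7)) = Rational(-1760, 7)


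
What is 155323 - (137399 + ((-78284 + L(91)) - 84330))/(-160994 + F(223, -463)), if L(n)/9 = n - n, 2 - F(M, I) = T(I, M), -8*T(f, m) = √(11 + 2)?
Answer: 19818945582512453/127598395391 - 201720*√13/1658779140083 ≈ 1.5532e+5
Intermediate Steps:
T(f, m) = -√13/8 (T(f, m) = -√(11 + 2)/8 = -√13/8)
F(M, I) = 2 + √13/8 (F(M, I) = 2 - (-1)*√13/8 = 2 + √13/8)
L(n) = 0 (L(n) = 9*(n - n) = 9*0 = 0)
155323 - (137399 + ((-78284 + L(91)) - 84330))/(-160994 + F(223, -463)) = 155323 - (137399 + ((-78284 + 0) - 84330))/(-160994 + (2 + √13/8)) = 155323 - (137399 + (-78284 - 84330))/(-160992 + √13/8) = 155323 - (137399 - 162614)/(-160992 + √13/8) = 155323 - (-25215)/(-160992 + √13/8) = 155323 + 25215/(-160992 + √13/8)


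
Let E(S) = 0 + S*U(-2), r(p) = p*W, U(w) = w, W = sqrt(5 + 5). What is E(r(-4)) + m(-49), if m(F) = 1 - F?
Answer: 50 + 8*sqrt(10) ≈ 75.298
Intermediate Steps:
W = sqrt(10) ≈ 3.1623
r(p) = p*sqrt(10)
E(S) = -2*S (E(S) = 0 + S*(-2) = 0 - 2*S = -2*S)
E(r(-4)) + m(-49) = -(-8)*sqrt(10) + (1 - 1*(-49)) = 8*sqrt(10) + (1 + 49) = 8*sqrt(10) + 50 = 50 + 8*sqrt(10)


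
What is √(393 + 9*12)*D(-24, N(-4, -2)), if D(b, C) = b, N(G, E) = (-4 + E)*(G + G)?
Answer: -24*√501 ≈ -537.19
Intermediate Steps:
N(G, E) = 2*G*(-4 + E) (N(G, E) = (-4 + E)*(2*G) = 2*G*(-4 + E))
√(393 + 9*12)*D(-24, N(-4, -2)) = √(393 + 9*12)*(-24) = √(393 + 108)*(-24) = √501*(-24) = -24*√501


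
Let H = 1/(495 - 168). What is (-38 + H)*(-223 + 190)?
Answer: 136675/109 ≈ 1253.9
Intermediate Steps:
H = 1/327 ≈ 0.0030581
(-38 + H)*(-223 + 190) = (-38 + 1/327)*(-223 + 190) = -12425/327*(-33) = 136675/109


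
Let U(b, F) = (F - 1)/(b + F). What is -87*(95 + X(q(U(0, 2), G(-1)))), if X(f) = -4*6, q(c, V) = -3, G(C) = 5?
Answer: -6177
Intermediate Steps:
U(b, F) = (-1 + F)/(F + b)
X(f) = -24 (X(f) = -1*24 = -24)
-87*(95 + X(q(U(0, 2), G(-1)))) = -87*(95 - 24) = -87*71 = -6177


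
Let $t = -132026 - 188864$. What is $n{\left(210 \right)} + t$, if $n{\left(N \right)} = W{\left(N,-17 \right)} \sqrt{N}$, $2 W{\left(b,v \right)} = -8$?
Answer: $-320890 - 4 \sqrt{210} \approx -3.2095 \cdot 10^{5}$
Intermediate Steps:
$t = -320890$ ($t = -132026 - 188864 = -320890$)
$W{\left(b,v \right)} = -4$ ($W{\left(b,v \right)} = \frac{1}{2} \left(-8\right) = -4$)
$n{\left(N \right)} = - 4 \sqrt{N}$
$n{\left(210 \right)} + t = - 4 \sqrt{210} - 320890 = -320890 - 4 \sqrt{210}$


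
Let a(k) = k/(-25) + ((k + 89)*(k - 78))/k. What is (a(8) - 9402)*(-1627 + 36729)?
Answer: -17991652957/50 ≈ -3.5983e+8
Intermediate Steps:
a(k) = -k/25 + (-78 + k)*(89 + k)/k (a(k) = k*(-1/25) + ((89 + k)*(-78 + k))/k = -k/25 + ((-78 + k)*(89 + k))/k = -k/25 + (-78 + k)*(89 + k)/k)
(a(8) - 9402)*(-1627 + 36729) = ((11 - 6942/8 + (24/25)*8) - 9402)*(-1627 + 36729) = ((11 - 6942*⅛ + 192/25) - 9402)*35102 = ((11 - 3471/4 + 192/25) - 9402)*35102 = (-84907/100 - 9402)*35102 = -1025107/100*35102 = -17991652957/50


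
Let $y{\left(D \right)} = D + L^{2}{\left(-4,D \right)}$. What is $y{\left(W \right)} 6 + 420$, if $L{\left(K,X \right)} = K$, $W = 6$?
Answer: $552$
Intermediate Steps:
$y{\left(D \right)} = 16 + D$ ($y{\left(D \right)} = D + \left(-4\right)^{2} = D + 16 = 16 + D$)
$y{\left(W \right)} 6 + 420 = \left(16 + 6\right) 6 + 420 = 22 \cdot 6 + 420 = 132 + 420 = 552$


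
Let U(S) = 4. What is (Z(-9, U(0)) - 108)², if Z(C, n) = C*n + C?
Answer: 23409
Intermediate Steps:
Z(C, n) = C + C*n
(Z(-9, U(0)) - 108)² = (-9*(1 + 4) - 108)² = (-9*5 - 108)² = (-45 - 108)² = (-153)² = 23409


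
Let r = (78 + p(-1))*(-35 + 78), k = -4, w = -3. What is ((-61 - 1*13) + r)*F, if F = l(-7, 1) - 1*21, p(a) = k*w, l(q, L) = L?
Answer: -75920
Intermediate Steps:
p(a) = 12 (p(a) = -4*(-3) = 12)
r = 3870 (r = (78 + 12)*(-35 + 78) = 90*43 = 3870)
F = -20 (F = 1 - 1*21 = 1 - 21 = -20)
((-61 - 1*13) + r)*F = ((-61 - 1*13) + 3870)*(-20) = ((-61 - 13) + 3870)*(-20) = (-74 + 3870)*(-20) = 3796*(-20) = -75920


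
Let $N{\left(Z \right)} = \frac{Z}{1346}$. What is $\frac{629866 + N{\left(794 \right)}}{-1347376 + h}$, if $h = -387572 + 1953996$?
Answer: $\frac{423900215}{147419304} \approx 2.8755$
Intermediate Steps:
$N{\left(Z \right)} = \frac{Z}{1346}$ ($N{\left(Z \right)} = Z \frac{1}{1346} = \frac{Z}{1346}$)
$h = 1566424$
$\frac{629866 + N{\left(794 \right)}}{-1347376 + h} = \frac{629866 + \frac{1}{1346} \cdot 794}{-1347376 + 1566424} = \frac{629866 + \frac{397}{673}}{219048} = \frac{423900215}{673} \cdot \frac{1}{219048} = \frac{423900215}{147419304}$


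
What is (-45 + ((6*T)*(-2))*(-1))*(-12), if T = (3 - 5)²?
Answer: -36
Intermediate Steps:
T = 4 (T = (-2)² = 4)
(-45 + ((6*T)*(-2))*(-1))*(-12) = (-45 + ((6*4)*(-2))*(-1))*(-12) = (-45 + (24*(-2))*(-1))*(-12) = (-45 - 48*(-1))*(-12) = (-45 + 48)*(-12) = 3*(-12) = -36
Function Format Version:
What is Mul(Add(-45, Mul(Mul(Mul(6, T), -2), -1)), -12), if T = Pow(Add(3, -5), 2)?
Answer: -36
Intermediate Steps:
T = 4 (T = Pow(-2, 2) = 4)
Mul(Add(-45, Mul(Mul(Mul(6, T), -2), -1)), -12) = Mul(Add(-45, Mul(Mul(Mul(6, 4), -2), -1)), -12) = Mul(Add(-45, Mul(Mul(24, -2), -1)), -12) = Mul(Add(-45, Mul(-48, -1)), -12) = Mul(Add(-45, 48), -12) = Mul(3, -12) = -36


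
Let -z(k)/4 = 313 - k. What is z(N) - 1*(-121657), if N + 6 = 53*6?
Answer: 121653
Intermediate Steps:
N = 312 (N = -6 + 53*6 = -6 + 318 = 312)
z(k) = -1252 + 4*k (z(k) = -4*(313 - k) = -1252 + 4*k)
z(N) - 1*(-121657) = (-1252 + 4*312) - 1*(-121657) = (-1252 + 1248) + 121657 = -4 + 121657 = 121653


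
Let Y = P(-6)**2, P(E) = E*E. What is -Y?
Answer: -1296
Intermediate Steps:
P(E) = E**2
Y = 1296 (Y = ((-6)**2)**2 = 36**2 = 1296)
-Y = -1*1296 = -1296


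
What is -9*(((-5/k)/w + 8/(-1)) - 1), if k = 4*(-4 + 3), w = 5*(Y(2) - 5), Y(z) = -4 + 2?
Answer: 2277/28 ≈ 81.321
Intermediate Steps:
Y(z) = -2
w = -35 (w = 5*(-2 - 5) = 5*(-7) = -35)
k = -4 (k = 4*(-1) = -4)
-9*(((-5/k)/w + 8/(-1)) - 1) = -9*((-5/(-4)/(-35) + 8/(-1)) - 1) = -9*((-5*(-1/4)*(-1/35) + 8*(-1)) - 1) = -9*(((5/4)*(-1/35) - 8) - 1) = -9*((-1/28 - 8) - 1) = -9*(-225/28 - 1) = -9*(-253/28) = 2277/28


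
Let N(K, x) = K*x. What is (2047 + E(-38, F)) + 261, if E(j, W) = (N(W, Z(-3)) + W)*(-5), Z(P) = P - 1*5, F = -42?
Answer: 838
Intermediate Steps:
Z(P) = -5 + P (Z(P) = P - 5 = -5 + P)
E(j, W) = 35*W (E(j, W) = (W*(-5 - 3) + W)*(-5) = (W*(-8) + W)*(-5) = (-8*W + W)*(-5) = -7*W*(-5) = 35*W)
(2047 + E(-38, F)) + 261 = (2047 + 35*(-42)) + 261 = (2047 - 1470) + 261 = 577 + 261 = 838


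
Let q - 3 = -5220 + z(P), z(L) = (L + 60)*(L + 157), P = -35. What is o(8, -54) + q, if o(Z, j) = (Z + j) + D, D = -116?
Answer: -2329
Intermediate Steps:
z(L) = (60 + L)*(157 + L)
o(Z, j) = -116 + Z + j (o(Z, j) = (Z + j) - 116 = -116 + Z + j)
q = -2167 (q = 3 + (-5220 + (9420 + (-35)**2 + 217*(-35))) = 3 + (-5220 + (9420 + 1225 - 7595)) = 3 + (-5220 + 3050) = 3 - 2170 = -2167)
o(8, -54) + q = (-116 + 8 - 54) - 2167 = -162 - 2167 = -2329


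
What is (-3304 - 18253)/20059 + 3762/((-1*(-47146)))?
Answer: -42766562/42986437 ≈ -0.99488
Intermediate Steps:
(-3304 - 18253)/20059 + 3762/((-1*(-47146))) = -21557*1/20059 + 3762/47146 = -21557/20059 + 3762*(1/47146) = -21557/20059 + 171/2143 = -42766562/42986437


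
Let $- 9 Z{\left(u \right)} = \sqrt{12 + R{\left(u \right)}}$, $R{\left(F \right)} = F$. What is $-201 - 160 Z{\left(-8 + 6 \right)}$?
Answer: $-201 + \frac{160 \sqrt{10}}{9} \approx -144.78$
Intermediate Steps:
$Z{\left(u \right)} = - \frac{\sqrt{12 + u}}{9}$
$-201 - 160 Z{\left(-8 + 6 \right)} = -201 - 160 \left(- \frac{\sqrt{12 + \left(-8 + 6\right)}}{9}\right) = -201 - 160 \left(- \frac{\sqrt{12 - 2}}{9}\right) = -201 - 160 \left(- \frac{\sqrt{10}}{9}\right) = -201 + \frac{160 \sqrt{10}}{9}$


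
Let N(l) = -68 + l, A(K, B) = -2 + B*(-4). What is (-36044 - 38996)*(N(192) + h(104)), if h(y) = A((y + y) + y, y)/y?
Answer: -117043640/13 ≈ -9.0034e+6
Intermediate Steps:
A(K, B) = -2 - 4*B
h(y) = (-2 - 4*y)/y
(-36044 - 38996)*(N(192) + h(104)) = (-36044 - 38996)*((-68 + 192) + (-4 - 2/104)) = -75040*(124 + (-4 - 2*1/104)) = -75040*(124 + (-4 - 1/52)) = -75040*(124 - 209/52) = -75040*6239/52 = -117043640/13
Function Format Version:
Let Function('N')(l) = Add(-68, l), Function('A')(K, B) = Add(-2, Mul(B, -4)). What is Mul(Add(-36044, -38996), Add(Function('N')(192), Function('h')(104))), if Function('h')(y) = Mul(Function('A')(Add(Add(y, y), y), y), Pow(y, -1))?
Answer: Rational(-117043640, 13) ≈ -9.0034e+6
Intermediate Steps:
Function('A')(K, B) = Add(-2, Mul(-4, B))
Function('h')(y) = Mul(Pow(y, -1), Add(-2, Mul(-4, y))) (Function('h')(y) = Mul(Add(-2, Mul(-4, y)), Pow(y, -1)) = Mul(Pow(y, -1), Add(-2, Mul(-4, y))))
Mul(Add(-36044, -38996), Add(Function('N')(192), Function('h')(104))) = Mul(Add(-36044, -38996), Add(Add(-68, 192), Add(-4, Mul(-2, Pow(104, -1))))) = Mul(-75040, Add(124, Add(-4, Mul(-2, Rational(1, 104))))) = Mul(-75040, Add(124, Add(-4, Rational(-1, 52)))) = Mul(-75040, Add(124, Rational(-209, 52))) = Mul(-75040, Rational(6239, 52)) = Rational(-117043640, 13)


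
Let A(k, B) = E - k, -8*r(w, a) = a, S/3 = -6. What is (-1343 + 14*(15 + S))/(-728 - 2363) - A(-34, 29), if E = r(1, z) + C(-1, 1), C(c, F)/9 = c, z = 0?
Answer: -75890/3091 ≈ -24.552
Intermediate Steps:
S = -18 (S = 3*(-6) = -18)
r(w, a) = -a/8
C(c, F) = 9*c
E = -9 (E = -⅛*0 + 9*(-1) = 0 - 9 = -9)
A(k, B) = -9 - k
(-1343 + 14*(15 + S))/(-728 - 2363) - A(-34, 29) = (-1343 + 14*(15 - 18))/(-728 - 2363) - (-9 - 1*(-34)) = (-1343 + 14*(-3))/(-3091) - (-9 + 34) = (-1343 - 42)*(-1/3091) - 1*25 = -1385*(-1/3091) - 25 = 1385/3091 - 25 = -75890/3091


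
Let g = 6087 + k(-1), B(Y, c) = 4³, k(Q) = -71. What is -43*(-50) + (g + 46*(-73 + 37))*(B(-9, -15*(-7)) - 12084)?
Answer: -52405050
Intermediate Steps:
B(Y, c) = 64
g = 6016 (g = 6087 - 71 = 6016)
-43*(-50) + (g + 46*(-73 + 37))*(B(-9, -15*(-7)) - 12084) = -43*(-50) + (6016 + 46*(-73 + 37))*(64 - 12084) = 2150 + (6016 + 46*(-36))*(-12020) = 2150 + (6016 - 1656)*(-12020) = 2150 + 4360*(-12020) = 2150 - 52407200 = -52405050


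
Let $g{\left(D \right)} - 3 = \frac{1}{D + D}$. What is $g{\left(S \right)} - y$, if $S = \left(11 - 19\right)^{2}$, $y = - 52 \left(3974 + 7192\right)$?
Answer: $\frac{74321281}{128} \approx 5.8064 \cdot 10^{5}$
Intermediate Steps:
$y = -580632$ ($y = \left(-52\right) 11166 = -580632$)
$S = 64$ ($S = \left(-8\right)^{2} = 64$)
$g{\left(D \right)} = 3 + \frac{1}{2 D}$ ($g{\left(D \right)} = 3 + \frac{1}{D + D} = 3 + \frac{1}{2 D}$)
$g{\left(S \right)} - y = \left(3 + \frac{1}{2 \cdot 64}\right) - -580632 = \left(3 + \frac{1}{2} \cdot \frac{1}{64}\right) + 580632 = \left(3 + \frac{1}{128}\right) + 580632 = \frac{385}{128} + 580632 = \frac{74321281}{128}$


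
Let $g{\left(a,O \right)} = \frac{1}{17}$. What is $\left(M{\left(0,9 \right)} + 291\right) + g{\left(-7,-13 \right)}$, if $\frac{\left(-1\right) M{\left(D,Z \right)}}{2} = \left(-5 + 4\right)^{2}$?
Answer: $\frac{4914}{17} \approx 289.06$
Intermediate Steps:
$M{\left(D,Z \right)} = -2$ ($M{\left(D,Z \right)} = - 2 \left(-5 + 4\right)^{2} = - 2 \left(-1\right)^{2} = \left(-2\right) 1 = -2$)
$g{\left(a,O \right)} = \frac{1}{17}$
$\left(M{\left(0,9 \right)} + 291\right) + g{\left(-7,-13 \right)} = \left(-2 + 291\right) + \frac{1}{17} = 289 + \frac{1}{17} = \frac{4914}{17}$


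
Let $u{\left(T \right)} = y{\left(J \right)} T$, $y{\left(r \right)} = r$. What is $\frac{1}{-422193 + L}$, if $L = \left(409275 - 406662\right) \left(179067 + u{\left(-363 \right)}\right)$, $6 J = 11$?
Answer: $\frac{2}{931481853} \approx 2.1471 \cdot 10^{-9}$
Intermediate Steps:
$J = \frac{11}{6}$ ($J = \frac{1}{6} \cdot 11 = \frac{11}{6} \approx 1.8333$)
$u{\left(T \right)} = \frac{11 T}{6}$
$L = \frac{932326239}{2}$ ($L = \left(409275 - 406662\right) \left(179067 + \frac{11}{6} \left(-363\right)\right) = 2613 \left(179067 - \frac{1331}{2}\right) = 2613 \cdot \frac{356803}{2} = \frac{932326239}{2} \approx 4.6616 \cdot 10^{8}$)
$\frac{1}{-422193 + L} = \frac{1}{-422193 + \frac{932326239}{2}} = \frac{1}{\frac{931481853}{2}} = \frac{2}{931481853}$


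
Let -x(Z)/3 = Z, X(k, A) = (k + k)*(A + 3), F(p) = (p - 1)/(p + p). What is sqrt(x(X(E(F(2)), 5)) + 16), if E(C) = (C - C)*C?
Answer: 4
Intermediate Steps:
F(p) = (-1 + p)/(2*p) (F(p) = (-1 + p)/((2*p)) = (-1 + p)*(1/(2*p)) = (-1 + p)/(2*p))
E(C) = 0 (E(C) = 0*C = 0)
X(k, A) = 2*k*(3 + A) (X(k, A) = (2*k)*(3 + A) = 2*k*(3 + A))
x(Z) = -3*Z
sqrt(x(X(E(F(2)), 5)) + 16) = sqrt(-6*0*(3 + 5) + 16) = sqrt(-6*0*8 + 16) = sqrt(-3*0 + 16) = sqrt(0 + 16) = sqrt(16) = 4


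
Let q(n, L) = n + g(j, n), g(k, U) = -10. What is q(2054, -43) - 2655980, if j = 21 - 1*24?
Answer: -2653936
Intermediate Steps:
j = -3 (j = 21 - 24 = -3)
q(n, L) = -10 + n (q(n, L) = n - 10 = -10 + n)
q(2054, -43) - 2655980 = (-10 + 2054) - 2655980 = 2044 - 2655980 = -2653936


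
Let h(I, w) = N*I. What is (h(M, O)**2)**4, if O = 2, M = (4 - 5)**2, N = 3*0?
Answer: 0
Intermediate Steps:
N = 0
M = 1 (M = (-1)**2 = 1)
h(I, w) = 0 (h(I, w) = 0*I = 0)
(h(M, O)**2)**4 = (0**2)**4 = 0**4 = 0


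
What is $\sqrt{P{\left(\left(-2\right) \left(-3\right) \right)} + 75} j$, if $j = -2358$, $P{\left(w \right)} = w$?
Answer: $-21222$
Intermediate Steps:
$\sqrt{P{\left(\left(-2\right) \left(-3\right) \right)} + 75} j = \sqrt{\left(-2\right) \left(-3\right) + 75} \left(-2358\right) = \sqrt{6 + 75} \left(-2358\right) = \sqrt{81} \left(-2358\right) = 9 \left(-2358\right) = -21222$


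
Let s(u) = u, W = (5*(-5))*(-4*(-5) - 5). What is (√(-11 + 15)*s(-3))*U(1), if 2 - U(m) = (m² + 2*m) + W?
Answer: -2244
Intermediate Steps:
W = -375 (W = -25*(20 - 5) = -25*15 = -375)
U(m) = 377 - m² - 2*m (U(m) = 2 - ((m² + 2*m) - 375) = 2 - (-375 + m² + 2*m) = 2 + (375 - m² - 2*m) = 377 - m² - 2*m)
(√(-11 + 15)*s(-3))*U(1) = (√(-11 + 15)*(-3))*(377 - 1*1² - 2*1) = (√4*(-3))*(377 - 1*1 - 2) = (2*(-3))*(377 - 1 - 2) = -6*374 = -2244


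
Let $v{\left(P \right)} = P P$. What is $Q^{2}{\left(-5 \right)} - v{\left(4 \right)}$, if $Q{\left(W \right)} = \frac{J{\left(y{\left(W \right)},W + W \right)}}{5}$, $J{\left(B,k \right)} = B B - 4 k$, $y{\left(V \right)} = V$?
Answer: $153$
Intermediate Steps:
$v{\left(P \right)} = P^{2}$
$J{\left(B,k \right)} = B^{2} - 4 k$
$Q{\left(W \right)} = - \frac{8 W}{5} + \frac{W^{2}}{5}$ ($Q{\left(W \right)} = \frac{W^{2} - 4 \left(W + W\right)}{5} = \left(W^{2} - 4 \cdot 2 W\right) \frac{1}{5} = \left(W^{2} - 8 W\right) \frac{1}{5} = - \frac{8 W}{5} + \frac{W^{2}}{5}$)
$Q^{2}{\left(-5 \right)} - v{\left(4 \right)} = \left(\frac{1}{5} \left(-5\right) \left(-8 - 5\right)\right)^{2} - 4^{2} = \left(\frac{1}{5} \left(-5\right) \left(-13\right)\right)^{2} - 16 = 13^{2} - 16 = 169 - 16 = 153$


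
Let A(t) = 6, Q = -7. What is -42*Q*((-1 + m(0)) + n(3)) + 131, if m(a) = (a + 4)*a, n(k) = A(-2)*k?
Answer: 5129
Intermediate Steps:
n(k) = 6*k
m(a) = a*(4 + a) (m(a) = (4 + a)*a = a*(4 + a))
-42*Q*((-1 + m(0)) + n(3)) + 131 = -(-294)*((-1 + 0*(4 + 0)) + 6*3) + 131 = -(-294)*((-1 + 0*4) + 18) + 131 = -(-294)*((-1 + 0) + 18) + 131 = -(-294)*(-1 + 18) + 131 = -(-294)*17 + 131 = -42*(-119) + 131 = 4998 + 131 = 5129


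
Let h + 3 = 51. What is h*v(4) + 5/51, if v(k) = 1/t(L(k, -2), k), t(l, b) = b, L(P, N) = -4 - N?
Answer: 617/51 ≈ 12.098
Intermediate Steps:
h = 48 (h = -3 + 51 = 48)
v(k) = 1/k
h*v(4) + 5/51 = 48/4 + 5/51 = 48*(¼) + 5*(1/51) = 12 + 5/51 = 617/51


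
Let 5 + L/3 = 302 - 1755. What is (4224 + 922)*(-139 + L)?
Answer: -23223898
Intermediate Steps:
L = -4374 (L = -15 + 3*(302 - 1755) = -15 + 3*(-1453) = -15 - 4359 = -4374)
(4224 + 922)*(-139 + L) = (4224 + 922)*(-139 - 4374) = 5146*(-4513) = -23223898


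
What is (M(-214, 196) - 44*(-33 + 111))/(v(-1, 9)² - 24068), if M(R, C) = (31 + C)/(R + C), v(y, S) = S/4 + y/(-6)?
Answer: 496024/3464951 ≈ 0.14315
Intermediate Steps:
v(y, S) = -y/6 + S/4 (v(y, S) = S*(¼) + y*(-⅙) = S/4 - y/6 = -y/6 + S/4)
M(R, C) = (31 + C)/(C + R)
(M(-214, 196) - 44*(-33 + 111))/(v(-1, 9)² - 24068) = ((31 + 196)/(196 - 214) - 44*(-33 + 111))/((-⅙*(-1) + (¼)*9)² - 24068) = (227/(-18) - 44*78)/((⅙ + 9/4)² - 24068) = (-1/18*227 - 3432)/((29/12)² - 24068) = (-227/18 - 3432)/(841/144 - 24068) = -62003/(18*(-3464951/144)) = -62003/18*(-144/3464951) = 496024/3464951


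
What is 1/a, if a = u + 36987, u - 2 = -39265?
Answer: -1/2276 ≈ -0.00043937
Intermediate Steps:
u = -39263 (u = 2 - 39265 = -39263)
a = -2276 (a = -39263 + 36987 = -2276)
1/a = 1/(-2276) = -1/2276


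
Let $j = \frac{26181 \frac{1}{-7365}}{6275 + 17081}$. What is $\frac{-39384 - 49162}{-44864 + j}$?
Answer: $\frac{5077137323080}{2572456007447} \approx 1.9737$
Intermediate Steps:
$j = - \frac{8727}{57338980}$ ($j = \frac{26181 \left(- \frac{1}{7365}\right)}{23356} = \left(- \frac{8727}{2455}\right) \frac{1}{23356} = - \frac{8727}{57338980} \approx -0.0001522$)
$\frac{-39384 - 49162}{-44864 + j} = \frac{-39384 - 49162}{-44864 - \frac{8727}{57338980}} = - \frac{88546}{- \frac{2572456007447}{57338980}} = \left(-88546\right) \left(- \frac{57338980}{2572456007447}\right) = \frac{5077137323080}{2572456007447}$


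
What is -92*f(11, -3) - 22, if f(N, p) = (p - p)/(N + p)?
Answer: -22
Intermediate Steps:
f(N, p) = 0 (f(N, p) = 0/(N + p) = 0)
-92*f(11, -3) - 22 = -92*0 - 22 = 0 - 22 = -22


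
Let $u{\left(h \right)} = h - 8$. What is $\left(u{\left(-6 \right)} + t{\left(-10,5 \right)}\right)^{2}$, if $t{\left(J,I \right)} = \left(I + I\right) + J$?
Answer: $196$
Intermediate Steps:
$t{\left(J,I \right)} = J + 2 I$ ($t{\left(J,I \right)} = 2 I + J = J + 2 I$)
$u{\left(h \right)} = -8 + h$
$\left(u{\left(-6 \right)} + t{\left(-10,5 \right)}\right)^{2} = \left(\left(-8 - 6\right) + \left(-10 + 2 \cdot 5\right)\right)^{2} = \left(-14 + \left(-10 + 10\right)\right)^{2} = \left(-14 + 0\right)^{2} = \left(-14\right)^{2} = 196$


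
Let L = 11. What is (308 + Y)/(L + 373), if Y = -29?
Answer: 93/128 ≈ 0.72656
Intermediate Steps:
(308 + Y)/(L + 373) = (308 - 29)/(11 + 373) = 279/384 = 279*(1/384) = 93/128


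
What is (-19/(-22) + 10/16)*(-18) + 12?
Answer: -651/44 ≈ -14.795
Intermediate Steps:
(-19/(-22) + 10/16)*(-18) + 12 = (-19*(-1/22) + 10*(1/16))*(-18) + 12 = (19/22 + 5/8)*(-18) + 12 = (131/88)*(-18) + 12 = -1179/44 + 12 = -651/44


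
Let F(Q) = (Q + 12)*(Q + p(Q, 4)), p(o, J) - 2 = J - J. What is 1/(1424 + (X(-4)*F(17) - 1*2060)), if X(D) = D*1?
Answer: -1/2840 ≈ -0.00035211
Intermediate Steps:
p(o, J) = 2 (p(o, J) = 2 + (J - J) = 2 + 0 = 2)
F(Q) = (2 + Q)*(12 + Q) (F(Q) = (Q + 12)*(Q + 2) = (12 + Q)*(2 + Q) = (2 + Q)*(12 + Q))
X(D) = D
1/(1424 + (X(-4)*F(17) - 1*2060)) = 1/(1424 + (-4*(24 + 17² + 14*17) - 1*2060)) = 1/(1424 + (-4*(24 + 289 + 238) - 2060)) = 1/(1424 + (-4*551 - 2060)) = 1/(1424 + (-2204 - 2060)) = 1/(1424 - 4264) = 1/(-2840) = -1/2840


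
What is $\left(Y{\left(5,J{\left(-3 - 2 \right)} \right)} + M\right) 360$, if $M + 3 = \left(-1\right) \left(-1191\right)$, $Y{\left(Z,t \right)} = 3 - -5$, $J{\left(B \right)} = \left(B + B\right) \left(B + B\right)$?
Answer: $430560$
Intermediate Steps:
$J{\left(B \right)} = 4 B^{2}$ ($J{\left(B \right)} = 2 B 2 B = 4 B^{2}$)
$Y{\left(Z,t \right)} = 8$ ($Y{\left(Z,t \right)} = 3 + 5 = 8$)
$M = 1188$ ($M = -3 - -1191 = -3 + 1191 = 1188$)
$\left(Y{\left(5,J{\left(-3 - 2 \right)} \right)} + M\right) 360 = \left(8 + 1188\right) 360 = 1196 \cdot 360 = 430560$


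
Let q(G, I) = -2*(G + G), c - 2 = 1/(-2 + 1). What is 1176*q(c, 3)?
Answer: -4704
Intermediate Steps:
c = 1 (c = 2 + 1/(-2 + 1) = 2 + 1/(-1) = 2 - 1 = 1)
q(G, I) = -4*G
1176*q(c, 3) = 1176*(-4*1) = 1176*(-4) = -4704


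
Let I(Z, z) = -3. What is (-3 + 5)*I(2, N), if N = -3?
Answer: -6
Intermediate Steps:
(-3 + 5)*I(2, N) = (-3 + 5)*(-3) = 2*(-3) = -6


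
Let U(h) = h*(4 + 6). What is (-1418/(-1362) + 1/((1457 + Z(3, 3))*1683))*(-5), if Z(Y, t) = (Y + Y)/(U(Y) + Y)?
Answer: -2897964190/556703199 ≈ -5.2056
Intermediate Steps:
U(h) = 10*h (U(h) = h*10 = 10*h)
Z(Y, t) = 2/11 (Z(Y, t) = (Y + Y)/(10*Y + Y) = (2*Y)/((11*Y)) = (2*Y)*(1/(11*Y)) = 2/11)
(-1418/(-1362) + 1/((1457 + Z(3, 3))*1683))*(-5) = (-1418/(-1362) + 1/((1457 + 2/11)*1683))*(-5) = (-1418*(-1/1362) + (1/1683)/(16029/11))*(-5) = (709/681 + (11/16029)*(1/1683))*(-5) = (709/681 + 1/2452437)*(-5) = (579592838/556703199)*(-5) = -2897964190/556703199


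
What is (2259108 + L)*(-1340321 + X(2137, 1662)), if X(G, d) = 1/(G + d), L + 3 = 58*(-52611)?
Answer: 4034464142442174/3799 ≈ 1.0620e+12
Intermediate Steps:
L = -3051441 (L = -3 + 58*(-52611) = -3 - 3051438 = -3051441)
(2259108 + L)*(-1340321 + X(2137, 1662)) = (2259108 - 3051441)*(-1340321 + 1/(2137 + 1662)) = -792333*(-1340321 + 1/3799) = -792333*(-5091879478/3799) = 4034464142442174/3799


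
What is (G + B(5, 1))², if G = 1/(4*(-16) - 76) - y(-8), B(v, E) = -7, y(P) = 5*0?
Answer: 962361/19600 ≈ 49.100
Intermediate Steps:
y(P) = 0
G = -1/140 (G = 1/(4*(-16) - 76) - 1*0 = 1/(-64 - 76) + 0 = 1/(-140) + 0 = -1/140 + 0 = -1/140 ≈ -0.0071429)
(G + B(5, 1))² = (-1/140 - 7)² = (-981/140)² = 962361/19600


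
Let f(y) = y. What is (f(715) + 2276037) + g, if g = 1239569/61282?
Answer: 139525155633/61282 ≈ 2.2768e+6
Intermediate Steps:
g = 1239569/61282 (g = 1239569*(1/61282) = 1239569/61282 ≈ 20.227)
(f(715) + 2276037) + g = (715 + 2276037) + 1239569/61282 = 2276752 + 1239569/61282 = 139525155633/61282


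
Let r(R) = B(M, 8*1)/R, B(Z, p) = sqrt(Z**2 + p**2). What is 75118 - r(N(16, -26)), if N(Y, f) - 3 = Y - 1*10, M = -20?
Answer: 75118 - 4*sqrt(29)/9 ≈ 75116.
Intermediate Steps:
N(Y, f) = -7 + Y (N(Y, f) = 3 + (Y - 1*10) = 3 + (Y - 10) = 3 + (-10 + Y) = -7 + Y)
r(R) = 4*sqrt(29)/R (r(R) = sqrt((-20)**2 + (8*1)**2)/R = sqrt(400 + 8**2)/R = sqrt(400 + 64)/R = sqrt(464)/R = (4*sqrt(29))/R = 4*sqrt(29)/R)
75118 - r(N(16, -26)) = 75118 - 4*sqrt(29)/(-7 + 16) = 75118 - 4*sqrt(29)/9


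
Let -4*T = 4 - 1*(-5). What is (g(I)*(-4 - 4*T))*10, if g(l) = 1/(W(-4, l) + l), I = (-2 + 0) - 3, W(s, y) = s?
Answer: -50/9 ≈ -5.5556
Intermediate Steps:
T = -9/4 (T = -(4 - 1*(-5))/4 = -(4 + 5)/4 = -¼*9 = -9/4 ≈ -2.2500)
I = -5 (I = -2 - 3 = -5)
g(l) = 1/(-4 + l)
(g(I)*(-4 - 4*T))*10 = ((-4 - 4*(-9/4))/(-4 - 5))*10 = ((-4 + 9)/(-9))*10 = -⅑*5*10 = -5/9*10 = -50/9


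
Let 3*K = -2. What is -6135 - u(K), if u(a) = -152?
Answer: -5983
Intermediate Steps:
K = -⅔ (K = (⅓)*(-2) = -⅔ ≈ -0.66667)
-6135 - u(K) = -6135 - 1*(-152) = -6135 + 152 = -5983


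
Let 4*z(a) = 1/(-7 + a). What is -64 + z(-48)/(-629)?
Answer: -8856319/138380 ≈ -64.000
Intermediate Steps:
z(a) = 1/(4*(-7 + a))
-64 + z(-48)/(-629) = -64 + (1/(4*(-7 - 48)))/(-629) = -64 + ((¼)/(-55))*(-1/629) = -64 + ((¼)*(-1/55))*(-1/629) = -64 - 1/220*(-1/629) = -64 + 1/138380 = -8856319/138380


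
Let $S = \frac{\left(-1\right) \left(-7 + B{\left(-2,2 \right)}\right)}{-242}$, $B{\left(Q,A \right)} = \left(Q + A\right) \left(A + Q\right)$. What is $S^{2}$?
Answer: $\frac{49}{58564} \approx 0.00083669$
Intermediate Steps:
$B{\left(Q,A \right)} = \left(A + Q\right)^{2}$ ($B{\left(Q,A \right)} = \left(A + Q\right) \left(A + Q\right) = \left(A + Q\right)^{2}$)
$S = - \frac{7}{242}$ ($S = \frac{\left(-1\right) \left(-7 + \left(2 - 2\right)^{2}\right)}{-242} = - (-7 + 0^{2}) \left(- \frac{1}{242}\right) = - (-7 + 0) \left(- \frac{1}{242}\right) = \left(-1\right) \left(-7\right) \left(- \frac{1}{242}\right) = 7 \left(- \frac{1}{242}\right) = - \frac{7}{242} \approx -0.028926$)
$S^{2} = \left(- \frac{7}{242}\right)^{2} = \frac{49}{58564}$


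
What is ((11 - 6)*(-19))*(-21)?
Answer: 1995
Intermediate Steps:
((11 - 6)*(-19))*(-21) = (5*(-19))*(-21) = -95*(-21) = 1995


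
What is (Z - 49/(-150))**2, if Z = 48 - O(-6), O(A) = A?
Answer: 66406201/22500 ≈ 2951.4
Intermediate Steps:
Z = 54 (Z = 48 - 1*(-6) = 48 + 6 = 54)
(Z - 49/(-150))**2 = (54 - 49/(-150))**2 = (54 - 49*(-1/150))**2 = (54 + 49/150)**2 = (8149/150)**2 = 66406201/22500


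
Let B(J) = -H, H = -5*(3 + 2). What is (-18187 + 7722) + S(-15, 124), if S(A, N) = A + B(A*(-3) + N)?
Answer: -10455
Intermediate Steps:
H = -25 (H = -5*5 = -25)
B(J) = 25 (B(J) = -1*(-25) = 25)
S(A, N) = 25 + A (S(A, N) = A + 25 = 25 + A)
(-18187 + 7722) + S(-15, 124) = (-18187 + 7722) + (25 - 15) = -10465 + 10 = -10455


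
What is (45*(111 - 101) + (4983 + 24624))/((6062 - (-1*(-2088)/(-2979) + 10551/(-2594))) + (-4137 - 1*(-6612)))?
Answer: 8602453666/2444693969 ≈ 3.5188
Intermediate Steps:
(45*(111 - 101) + (4983 + 24624))/((6062 - (-1*(-2088)/(-2979) + 10551/(-2594))) + (-4137 - 1*(-6612))) = (45*10 + 29607)/((6062 - (2088*(-1/2979) + 10551*(-1/2594))) + (-4137 + 6612)) = (450 + 29607)/((6062 - (-232/331 - 10551/2594)) + 2475) = 30057/((6062 - 1*(-4094189/858614)) + 2475) = 30057/((6062 + 4094189/858614) + 2475) = 30057/(5209012257/858614 + 2475) = 30057/(7334081907/858614) = 30057*(858614/7334081907) = 8602453666/2444693969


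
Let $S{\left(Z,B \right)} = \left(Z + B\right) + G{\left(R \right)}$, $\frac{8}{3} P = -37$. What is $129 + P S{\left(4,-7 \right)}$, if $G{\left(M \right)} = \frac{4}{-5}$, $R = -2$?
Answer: $\frac{7269}{40} \approx 181.73$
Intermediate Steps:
$P = - \frac{111}{8}$ ($P = \frac{3}{8} \left(-37\right) = - \frac{111}{8} \approx -13.875$)
$G{\left(M \right)} = - \frac{4}{5}$ ($G{\left(M \right)} = 4 \left(- \frac{1}{5}\right) = - \frac{4}{5}$)
$S{\left(Z,B \right)} = - \frac{4}{5} + B + Z$ ($S{\left(Z,B \right)} = \left(Z + B\right) - \frac{4}{5} = \left(B + Z\right) - \frac{4}{5} = - \frac{4}{5} + B + Z$)
$129 + P S{\left(4,-7 \right)} = 129 - \frac{111 \left(- \frac{4}{5} - 7 + 4\right)}{8} = 129 - - \frac{2109}{40} = 129 + \frac{2109}{40} = \frac{7269}{40}$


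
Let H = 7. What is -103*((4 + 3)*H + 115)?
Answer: -16892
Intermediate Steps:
-103*((4 + 3)*H + 115) = -103*((4 + 3)*7 + 115) = -103*(7*7 + 115) = -103*(49 + 115) = -103*164 = -16892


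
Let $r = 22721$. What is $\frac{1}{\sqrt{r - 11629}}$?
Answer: $\frac{\sqrt{2773}}{5546} \approx 0.009495$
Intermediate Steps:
$\frac{1}{\sqrt{r - 11629}} = \frac{1}{\sqrt{22721 - 11629}} = \frac{1}{\sqrt{11092}} = \frac{1}{2 \sqrt{2773}} = \frac{\sqrt{2773}}{5546}$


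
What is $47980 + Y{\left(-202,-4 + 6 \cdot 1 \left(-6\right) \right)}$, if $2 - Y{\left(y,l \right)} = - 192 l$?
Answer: $40302$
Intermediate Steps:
$Y{\left(y,l \right)} = 2 + 192 l$ ($Y{\left(y,l \right)} = 2 - - 192 l = 2 + 192 l$)
$47980 + Y{\left(-202,-4 + 6 \cdot 1 \left(-6\right) \right)} = 47980 + \left(2 + 192 \left(-4 + 6 \cdot 1 \left(-6\right)\right)\right) = 47980 + \left(2 + 192 \left(-4 + 6 \left(-6\right)\right)\right) = 47980 + \left(2 + 192 \left(-4 - 36\right)\right) = 47980 + \left(2 + 192 \left(-40\right)\right) = 47980 + \left(2 - 7680\right) = 47980 - 7678 = 40302$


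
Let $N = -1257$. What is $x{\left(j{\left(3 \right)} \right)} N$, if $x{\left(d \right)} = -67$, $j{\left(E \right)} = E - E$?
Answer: $84219$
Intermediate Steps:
$j{\left(E \right)} = 0$
$x{\left(j{\left(3 \right)} \right)} N = \left(-67\right) \left(-1257\right) = 84219$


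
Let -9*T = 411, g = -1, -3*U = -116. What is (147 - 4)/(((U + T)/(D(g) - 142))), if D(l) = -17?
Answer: 22737/7 ≈ 3248.1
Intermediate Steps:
U = 116/3 (U = -⅓*(-116) = 116/3 ≈ 38.667)
T = -137/3 (T = -⅑*411 = -137/3 ≈ -45.667)
(147 - 4)/(((U + T)/(D(g) - 142))) = (147 - 4)/(((116/3 - 137/3)/(-17 - 142))) = 143/((-7/(-159))) = 143/((-7*(-1/159))) = 143/(7/159) = 143*(159/7) = 22737/7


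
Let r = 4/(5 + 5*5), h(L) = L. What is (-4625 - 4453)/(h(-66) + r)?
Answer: 68085/494 ≈ 137.82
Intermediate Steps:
r = 2/15 (r = 4/(5 + 25) = 4/30 = 4*(1/30) = 2/15 ≈ 0.13333)
(-4625 - 4453)/(h(-66) + r) = (-4625 - 4453)/(-66 + 2/15) = -9078/(-988/15) = -9078*(-15/988) = 68085/494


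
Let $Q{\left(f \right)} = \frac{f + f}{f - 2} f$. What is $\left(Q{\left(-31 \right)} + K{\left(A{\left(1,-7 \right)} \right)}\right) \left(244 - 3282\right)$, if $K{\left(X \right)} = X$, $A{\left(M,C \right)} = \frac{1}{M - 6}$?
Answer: $\frac{29295434}{165} \approx 1.7755 \cdot 10^{5}$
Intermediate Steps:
$A{\left(M,C \right)} = \frac{1}{-6 + M}$
$Q{\left(f \right)} = \frac{2 f^{2}}{-2 + f}$ ($Q{\left(f \right)} = \frac{2 f}{-2 + f} f = \frac{2 f^{2}}{-2 + f}$)
$\left(Q{\left(-31 \right)} + K{\left(A{\left(1,-7 \right)} \right)}\right) \left(244 - 3282\right) = \left(\frac{2 \left(-31\right)^{2}}{-2 - 31} + \frac{1}{-6 + 1}\right) \left(244 - 3282\right) = \left(2 \cdot 961 \frac{1}{-33} + \frac{1}{-5}\right) \left(-3038\right) = \left(2 \cdot 961 \left(- \frac{1}{33}\right) - \frac{1}{5}\right) \left(-3038\right) = \left(- \frac{1922}{33} - \frac{1}{5}\right) \left(-3038\right) = \left(- \frac{9643}{165}\right) \left(-3038\right) = \frac{29295434}{165}$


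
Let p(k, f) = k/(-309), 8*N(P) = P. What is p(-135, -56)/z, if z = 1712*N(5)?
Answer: 9/22042 ≈ 0.00040831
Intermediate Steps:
N(P) = P/8
p(k, f) = -k/309 (p(k, f) = k*(-1/309) = -k/309)
z = 1070 (z = 1712*((⅛)*5) = 1712*(5/8) = 1070)
p(-135, -56)/z = -1/309*(-135)/1070 = (45/103)*(1/1070) = 9/22042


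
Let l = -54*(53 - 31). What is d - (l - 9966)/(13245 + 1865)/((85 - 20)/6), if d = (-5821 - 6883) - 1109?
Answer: -521783501/37775 ≈ -13813.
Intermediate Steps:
l = -1188 (l = -54*22 = -1188)
d = -13813 (d = -12704 - 1109 = -13813)
d - (l - 9966)/(13245 + 1865)/((85 - 20)/6) = -13813 - (-1188 - 9966)/(13245 + 1865)/((85 - 20)/6) = -13813 - (-11154/15110)/((⅙)*65) = -13813 - (-11154*1/15110)/65/6 = -13813 - (-5577)*6/(7555*65) = -13813 - 1*(-2574/37775) = -13813 + 2574/37775 = -521783501/37775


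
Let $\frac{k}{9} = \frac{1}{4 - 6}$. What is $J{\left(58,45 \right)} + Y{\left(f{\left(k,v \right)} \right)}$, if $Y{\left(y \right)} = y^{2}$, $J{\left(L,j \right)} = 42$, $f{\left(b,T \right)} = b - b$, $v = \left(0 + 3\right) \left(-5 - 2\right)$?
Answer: $42$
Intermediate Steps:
$k = - \frac{9}{2}$ ($k = \frac{9}{4 - 6} = \frac{9}{-2} = 9 \left(- \frac{1}{2}\right) = - \frac{9}{2} \approx -4.5$)
$v = -21$ ($v = 3 \left(-7\right) = -21$)
$f{\left(b,T \right)} = 0$
$J{\left(58,45 \right)} + Y{\left(f{\left(k,v \right)} \right)} = 42 + 0^{2} = 42 + 0 = 42$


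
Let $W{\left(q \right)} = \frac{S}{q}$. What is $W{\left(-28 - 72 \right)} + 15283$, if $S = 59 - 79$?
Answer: $\frac{76416}{5} \approx 15283.0$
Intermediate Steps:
$S = -20$ ($S = 59 - 79 = -20$)
$W{\left(q \right)} = - \frac{20}{q}$
$W{\left(-28 - 72 \right)} + 15283 = - \frac{20}{-28 - 72} + 15283 = - \frac{20}{-100} + 15283 = \left(-20\right) \left(- \frac{1}{100}\right) + 15283 = \frac{1}{5} + 15283 = \frac{76416}{5}$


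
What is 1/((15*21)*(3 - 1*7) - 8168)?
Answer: -1/9428 ≈ -0.00010607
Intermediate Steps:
1/((15*21)*(3 - 1*7) - 8168) = 1/(315*(3 - 7) - 8168) = 1/(315*(-4) - 8168) = 1/(-1260 - 8168) = 1/(-9428) = -1/9428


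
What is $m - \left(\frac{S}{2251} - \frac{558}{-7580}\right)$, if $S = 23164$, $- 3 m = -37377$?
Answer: $\frac{106202922521}{8531290} \approx 12449.0$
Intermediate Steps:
$m = 12459$ ($m = \left(- \frac{1}{3}\right) \left(-37377\right) = 12459$)
$m - \left(\frac{S}{2251} - \frac{558}{-7580}\right) = 12459 - \left(\frac{23164}{2251} - \frac{558}{-7580}\right) = 12459 - \left(23164 \cdot \frac{1}{2251} - - \frac{279}{3790}\right) = 12459 - \left(\frac{23164}{2251} + \frac{279}{3790}\right) = 12459 - \frac{88419589}{8531290} = \frac{106202922521}{8531290}$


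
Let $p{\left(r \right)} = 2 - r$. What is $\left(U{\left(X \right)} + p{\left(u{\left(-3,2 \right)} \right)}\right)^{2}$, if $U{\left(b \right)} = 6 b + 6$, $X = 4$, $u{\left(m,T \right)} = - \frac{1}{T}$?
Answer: $\frac{4225}{4} \approx 1056.3$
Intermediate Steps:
$U{\left(b \right)} = 6 + 6 b$
$\left(U{\left(X \right)} + p{\left(u{\left(-3,2 \right)} \right)}\right)^{2} = \left(\left(6 + 6 \cdot 4\right) + \left(2 - - \frac{1}{2}\right)\right)^{2} = \left(\left(6 + 24\right) + \left(2 - \left(-1\right) \frac{1}{2}\right)\right)^{2} = \left(30 + \left(2 - - \frac{1}{2}\right)\right)^{2} = \left(30 + \left(2 + \frac{1}{2}\right)\right)^{2} = \left(30 + \frac{5}{2}\right)^{2} = \left(\frac{65}{2}\right)^{2} = \frac{4225}{4}$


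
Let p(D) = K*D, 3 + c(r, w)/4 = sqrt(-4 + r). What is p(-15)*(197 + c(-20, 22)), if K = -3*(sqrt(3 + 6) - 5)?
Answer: -16650 - 720*I*sqrt(6) ≈ -16650.0 - 1763.6*I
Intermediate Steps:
K = 6 (K = -3*(sqrt(9) - 5) = -3*(3 - 5) = -3*(-2) = 6)
c(r, w) = -12 + 4*sqrt(-4 + r)
p(D) = 6*D
p(-15)*(197 + c(-20, 22)) = (6*(-15))*(197 + (-12 + 4*sqrt(-4 - 20))) = -90*(197 + (-12 + 4*sqrt(-24))) = -90*(197 + (-12 + 4*(2*I*sqrt(6)))) = -90*(197 + (-12 + 8*I*sqrt(6))) = -90*(185 + 8*I*sqrt(6)) = -16650 - 720*I*sqrt(6)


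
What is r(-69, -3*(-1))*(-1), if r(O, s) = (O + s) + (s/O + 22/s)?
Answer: 4051/69 ≈ 58.710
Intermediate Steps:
r(O, s) = O + s + 22/s + s/O (r(O, s) = (O + s) + (22/s + s/O) = O + s + 22/s + s/O)
r(-69, -3*(-1))*(-1) = (-69 - 3*(-1) + 22/((-3*(-1))) - 3*(-1)/(-69))*(-1) = (-69 + 3 + 22/3 + 3*(-1/69))*(-1) = (-69 + 3 + 22*(1/3) - 1/23)*(-1) = (-69 + 3 + 22/3 - 1/23)*(-1) = -4051/69*(-1) = 4051/69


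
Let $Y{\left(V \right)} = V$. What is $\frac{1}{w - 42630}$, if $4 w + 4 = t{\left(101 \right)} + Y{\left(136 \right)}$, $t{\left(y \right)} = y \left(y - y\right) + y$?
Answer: $- \frac{4}{170287} \approx -2.349 \cdot 10^{-5}$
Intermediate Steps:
$t{\left(y \right)} = y$ ($t{\left(y \right)} = y 0 + y = 0 + y = y$)
$w = \frac{233}{4}$ ($w = -1 + \frac{101 + 136}{4} = -1 + \frac{1}{4} \cdot 237 = -1 + \frac{237}{4} = \frac{233}{4} \approx 58.25$)
$\frac{1}{w - 42630} = \frac{1}{\frac{233}{4} - 42630} = \frac{1}{- \frac{170287}{4}} = - \frac{4}{170287}$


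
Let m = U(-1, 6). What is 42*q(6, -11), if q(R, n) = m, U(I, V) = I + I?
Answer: -84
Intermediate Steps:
U(I, V) = 2*I
m = -2 (m = 2*(-1) = -2)
q(R, n) = -2
42*q(6, -11) = 42*(-2) = -84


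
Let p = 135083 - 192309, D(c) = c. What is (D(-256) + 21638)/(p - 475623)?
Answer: -21382/532849 ≈ -0.040128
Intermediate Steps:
p = -57226
(D(-256) + 21638)/(p - 475623) = (-256 + 21638)/(-57226 - 475623) = 21382/(-532849) = 21382*(-1/532849) = -21382/532849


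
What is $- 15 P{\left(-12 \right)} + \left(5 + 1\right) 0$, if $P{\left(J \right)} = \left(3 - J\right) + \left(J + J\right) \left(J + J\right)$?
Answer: $-8865$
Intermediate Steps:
$P{\left(J \right)} = 3 - J + 4 J^{2}$ ($P{\left(J \right)} = \left(3 - J\right) + 2 J 2 J = \left(3 - J\right) + 4 J^{2} = 3 - J + 4 J^{2}$)
$- 15 P{\left(-12 \right)} + \left(5 + 1\right) 0 = - 15 \left(3 - -12 + 4 \left(-12\right)^{2}\right) + \left(5 + 1\right) 0 = - 15 \left(3 + 12 + 4 \cdot 144\right) + 6 \cdot 0 = - 15 \left(3 + 12 + 576\right) + 0 = \left(-15\right) 591 + 0 = -8865 + 0 = -8865$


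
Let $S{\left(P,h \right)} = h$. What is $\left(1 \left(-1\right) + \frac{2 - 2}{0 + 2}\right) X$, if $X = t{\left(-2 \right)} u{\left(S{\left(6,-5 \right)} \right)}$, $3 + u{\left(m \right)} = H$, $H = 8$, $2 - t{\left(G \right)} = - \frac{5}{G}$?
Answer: $\frac{5}{2} \approx 2.5$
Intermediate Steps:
$t{\left(G \right)} = 2 + \frac{5}{G}$ ($t{\left(G \right)} = 2 - - \frac{5}{G} = 2 + \frac{5}{G}$)
$u{\left(m \right)} = 5$ ($u{\left(m \right)} = -3 + 8 = 5$)
$X = - \frac{5}{2}$ ($X = \left(2 + \frac{5}{-2}\right) 5 = \left(2 + 5 \left(- \frac{1}{2}\right)\right) 5 = \left(2 - \frac{5}{2}\right) 5 = \left(- \frac{1}{2}\right) 5 = - \frac{5}{2} \approx -2.5$)
$\left(1 \left(-1\right) + \frac{2 - 2}{0 + 2}\right) X = \left(1 \left(-1\right) + \frac{2 - 2}{0 + 2}\right) \left(- \frac{5}{2}\right) = \left(-1 + \frac{0}{2}\right) \left(- \frac{5}{2}\right) = \left(-1 + 0 \cdot \frac{1}{2}\right) \left(- \frac{5}{2}\right) = \left(-1 + 0\right) \left(- \frac{5}{2}\right) = \left(-1\right) \left(- \frac{5}{2}\right) = \frac{5}{2}$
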